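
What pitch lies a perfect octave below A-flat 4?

A-flat 3

For an octave the letter name doesn't change: still A, an octave down.
A perfect octave spans 12 semitones, so from Ab4 the target pitch is Ab3.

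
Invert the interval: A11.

First reduce the compound augmented eleventh to its simple form, an augmented fourth.
The rule of nine gives the new number: 9 − 4 = 5, so a fourth becomes a fifth.
Quality inverts too: augmented becomes diminished. That makes the inversion a diminished fifth.

diminished 5th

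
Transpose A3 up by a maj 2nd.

B3

Counting two letter names up from A lands on B.
A major second is 2 semitones; 2 semitones up from A3 gives B3.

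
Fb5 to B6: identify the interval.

doubly augmented 11th

F to B spans four letter names (F-G-A-B), plus an octave, so the interval is some kind of eleventh.
A perfect eleventh would be 17 semitones; Fb5 to B6 is 19, two semitones wider, so the interval is doubly augmented.
(Equivalently, a compound doubly augmented fourth: a doubly augmented fourth plus an octave.)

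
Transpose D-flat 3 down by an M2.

C-flat 3

Counting two letter names down from D lands on C.
A major second spans 2 semitones, so from Db3 the target pitch is Cb3.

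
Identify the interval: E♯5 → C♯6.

E to C spans six letter names (E-F-G-A-B-C), so the interval is some kind of sixth.
E#5 to C#6 is 8 semitones, a half step short of the major sixth (9), so this is minor.

minor sixth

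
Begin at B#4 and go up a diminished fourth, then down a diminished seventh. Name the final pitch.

B#4 up a diminished fourth → E5 (4 semitones).
Down a diminished seventh from E5: F##4 (9 semitones down).

F##4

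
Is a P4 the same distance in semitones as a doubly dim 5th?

Yes

Both span 5 semitones: a perfect fourth and a doubly diminished fifth are the same chromatic distance.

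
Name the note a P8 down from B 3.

B 2

An octave keeps the letter name B, an octave down from B.
Moving 12 semitones down from B3 (the size of a perfect octave) reaches B2.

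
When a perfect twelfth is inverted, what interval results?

perfect fourth

First reduce the compound perfect twelfth to its simple form, a perfect fifth.
The rule of nine gives the new number: 9 − 5 = 4, so a fifth becomes a fourth.
And perfect stays perfect under inversion, so we get a perfect fourth.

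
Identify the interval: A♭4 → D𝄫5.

A to D spans four letter names (A-B-C-D): a fourth.
The perfect fourth is 5 semitones; here we have 4, one semitone narrower: diminished.

diminished 4th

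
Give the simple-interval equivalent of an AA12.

Take out an octave (7 from the number): 12 − 7 = 5.
That makes a doubly augmented twelfth a compound doubly augmented fifth — an octave plus a doubly augmented fifth.

AA5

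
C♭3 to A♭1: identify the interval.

minor 10th

Descending from Cb3 to Ab1 is the same interval as ascending Ab1 to Cb3.
A to C spans three letter names (A-B-C), plus an octave — that makes it a tenth of some quality.
At 15 semitones, Ab1→Cb3 falls one short of a major tenth: minor.
(Equivalently, a compound minor third: a minor third plus an octave.)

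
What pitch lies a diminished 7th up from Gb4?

Seven letter names up from G: F.
A diminished seventh is 9 semitones; 9 semitones up from Gb4 gives Fbb5.

Fbb5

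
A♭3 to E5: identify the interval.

A to E spans five letter names (A-B-C-D-E), plus an octave, so the interval is some kind of twelfth.
A perfect twelfth would be 19 semitones; Ab3 to E5 is 20, one semitone wider, so the interval is augmented.
(Equivalently, a compound augmented fifth: an augmented fifth plus an octave.)

augmented 12th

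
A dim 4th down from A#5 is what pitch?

E##5

The fourth takes the letter from A down to E.
A diminished fourth is 4 semitones; 4 semitones down from A#5 gives E##5.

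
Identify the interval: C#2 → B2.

minor 7th

C to B spans seven letter names (C-D-E-F-G-A-B) — that makes it a seventh of some quality.
C#2 to B2 is 10 semitones, a half step short of the major seventh (11), so this is minor.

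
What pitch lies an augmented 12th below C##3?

F#1

The twelfth's letter: C down five letter names plus an octave → F.
Moving 20 semitones down from C##3 (the size of an augmented twelfth) reaches F#1.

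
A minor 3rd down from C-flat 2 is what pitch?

A-flat 1

The third takes the letter from C down to A.
Moving 3 semitones down from Cb2 (the size of a minor third) reaches Ab1.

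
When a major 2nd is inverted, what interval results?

The rule of nine gives the new number: 9 − 2 = 7, so a second becomes a seventh.
The quality also flips — major becomes minor — giving a minor seventh.

minor seventh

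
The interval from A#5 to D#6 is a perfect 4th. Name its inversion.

The rule of nine gives the new number: 9 − 4 = 5, so a fourth becomes a fifth.
And perfect stays perfect under inversion, so we get a perfect fifth.

P5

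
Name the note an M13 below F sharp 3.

A 1

The thirteenth's letter: F down six letter names plus an octave → A.
A major thirteenth is 21 semitones; 21 semitones down from F#3 gives A1.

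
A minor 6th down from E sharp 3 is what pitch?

The sixth takes the letter from E down to G.
Moving 8 semitones down from E#3 (the size of a minor sixth) reaches G##2.

G double-sharp 2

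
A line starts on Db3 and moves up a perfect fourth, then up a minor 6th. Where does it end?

Ebb4

Up a perfect fourth from Db3: Gb3 (5 semitones up).
Gb3 up a minor sixth → Ebb4 (8 semitones).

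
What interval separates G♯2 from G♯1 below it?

perfect octave

Descending from G#2 to G#1 is the same interval as ascending G#1 to G#2.
G to G is the same letter name, plus an octave: an octave.
The perfect octave spans 12 semitones, and G#1 to G#2 is exactly 12 semitones — so this is a perfect octave.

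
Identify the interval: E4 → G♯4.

major 3rd

E to G spans three letter names (E-F-G) — that makes it a third of some quality.
E4 to G#4 is 4 semitones, matching the major third exactly, so the quality is major.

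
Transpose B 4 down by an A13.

D-flat 3

The thirteenth's letter: B down six letter names plus an octave → D.
An augmented thirteenth is 22 semitones; 22 semitones down from B4 gives Db3.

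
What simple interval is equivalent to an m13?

minor sixth

Take out an octave (7 from the number): 13 − 7 = 6.
That makes a minor thirteenth a compound minor sixth — an octave plus a minor sixth.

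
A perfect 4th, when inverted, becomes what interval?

perfect fifth

Interval numbers invert to sum to nine: 4 + 5 = 9, so a fourth inverts to a fifth.
The quality also flips — perfect stays perfect — giving a perfect fifth.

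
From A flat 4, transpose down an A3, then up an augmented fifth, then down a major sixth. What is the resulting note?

An augmented third down from Ab4 is Fbb4.
Up an augmented fifth from Fbb4: Cb5 (8 semitones up).
Cb5 down a major sixth → Ebb4 (9 semitones).

E double-flat 4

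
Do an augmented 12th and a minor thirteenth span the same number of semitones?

An augmented twelfth spans 20 semitones, and a minor thirteenth also spans 20 semitones — they're enharmonic.

Yes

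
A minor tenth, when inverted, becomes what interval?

First reduce the compound minor tenth to its simple form, a minor third.
Interval numbers invert to sum to nine: 3 + 6 = 9, so a third inverts to a sixth.
And minor becomes major under inversion, so we get a major sixth.

major 6th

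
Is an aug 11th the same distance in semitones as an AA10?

Both span 18 semitones: an augmented eleventh and a doubly augmented tenth are the same chromatic distance.

Yes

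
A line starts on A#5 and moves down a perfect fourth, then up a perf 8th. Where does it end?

E#6

Down a perfect fourth from A#5: E#5 (5 semitones down).
A perfect octave up from E#5 is E#6.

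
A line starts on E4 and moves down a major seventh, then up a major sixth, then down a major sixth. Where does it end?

F3

A major seventh down from E4 is F3.
F3 up a major sixth → D4 (9 semitones).
Down a major sixth from D4: F3 (9 semitones down).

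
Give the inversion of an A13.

diminished 3rd

First reduce the compound augmented thirteenth to its simple form, an augmented sixth.
Inverted interval numbers add to nine, so a sixth pairs with a third (6 + 3 = 9).
And augmented becomes diminished under inversion, so we get a diminished third.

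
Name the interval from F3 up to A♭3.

minor 3rd

F to A spans three letter names (F-G-A): a third.
At 3 semitones, F3→Ab3 falls one short of a major third: minor.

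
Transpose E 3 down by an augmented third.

C flat 3

Three letter names down from E: C.
An augmented third spans 5 semitones, so from E3 the target pitch is Cb3.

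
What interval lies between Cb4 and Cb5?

perfect octave

C to C is the same letter name, plus an octave — that makes it an octave of some quality.
The perfect octave spans 12 semitones, and Cb4 to Cb5 is exactly 12 semitones — so this is a perfect octave.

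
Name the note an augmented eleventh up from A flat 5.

D 7

The eleventh's letter: A up four letter names plus an octave → D.
An augmented eleventh spans 18 semitones, so from Ab5 the target pitch is D7.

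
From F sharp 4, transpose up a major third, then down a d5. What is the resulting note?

Up a major third from F#4: A#4 (4 semitones up).
A diminished fifth down from A#4 is D##4.

D double-sharp 4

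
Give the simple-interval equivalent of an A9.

A2

Subtracting seven from the interval number removes an octave: 9 − 7 = 2.
So an augmented ninth is an octave plus an augmented second. The quality is unchanged.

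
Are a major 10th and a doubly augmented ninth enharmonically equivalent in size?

Yes

A major tenth spans 16 semitones, and a doubly augmented ninth also spans 16 semitones — they're enharmonic.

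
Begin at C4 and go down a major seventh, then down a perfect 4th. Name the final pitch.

Ab2

Down a major seventh from C4: Db3 (11 semitones down).
Down a perfect fourth from Db3: Ab2 (5 semitones down).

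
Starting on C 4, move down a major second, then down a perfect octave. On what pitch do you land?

B flat 2

C4 down a major second → Bb3 (2 semitones).
A perfect octave down from Bb3 is Bb2.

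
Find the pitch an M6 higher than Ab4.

Six letter names up from A: F.
A major sixth is 9 semitones; 9 semitones up from Ab4 gives F5.

F5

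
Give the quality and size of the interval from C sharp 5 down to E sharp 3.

Descending from C#5 to E#3 is the same interval as ascending E#3 to C#5.
E to C spans six letter names (E-F-G-A-B-C), plus an octave: a thirteenth.
A major thirteenth would be 21 semitones, but E#3 to C#5 is 20 — one semitone narrower, making it a minor thirteenth.
(Equivalently, a compound minor sixth: a minor sixth plus an octave.)

minor thirteenth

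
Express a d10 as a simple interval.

d3

Each octave removed subtracts seven from the number: 10 − 7 = 3.
So a diminished tenth is an octave plus a diminished third. The quality is unchanged.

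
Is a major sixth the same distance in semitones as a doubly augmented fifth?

Both span 9 semitones: a major sixth and a doubly augmented fifth are the same chromatic distance.

Yes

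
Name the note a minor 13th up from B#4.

G#6

Counting six letter names plus an octave up from B lands on G.
A minor thirteenth spans 20 semitones, so from B#4 the target pitch is G#6.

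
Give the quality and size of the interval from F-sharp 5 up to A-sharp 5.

F to A spans three letter names (F-G-A), so the interval is some kind of third.
The major third spans 4 semitones, and F#5 to A#5 is exactly 4 semitones — so this is a major third.

major third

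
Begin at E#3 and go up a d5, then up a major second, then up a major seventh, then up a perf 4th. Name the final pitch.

E#5

Up a diminished fifth from E#3: B3 (6 semitones up).
B3 up a major second → C#4 (2 semitones).
Up a major seventh from C#4: B#4 (11 semitones up).
A perfect fourth up from B#4 is E#5.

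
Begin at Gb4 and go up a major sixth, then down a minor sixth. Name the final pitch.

A major sixth up from Gb4 is Eb5.
Down a minor sixth from Eb5: G4 (8 semitones down).

G4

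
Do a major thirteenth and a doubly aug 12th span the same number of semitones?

Both span 21 semitones: a major thirteenth and a doubly augmented twelfth are the same chromatic distance.

Yes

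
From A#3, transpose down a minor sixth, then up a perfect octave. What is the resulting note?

A#3 down a minor sixth → C##3 (8 semitones).
A perfect octave up from C##3 is C##4.

C##4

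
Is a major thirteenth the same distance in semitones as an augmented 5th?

21 semitones (major thirteenth) vs 8 semitones (augmented fifth): not equal.

No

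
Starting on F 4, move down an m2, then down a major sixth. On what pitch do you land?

Down a minor second from F4: E4 (1 semitone down).
Down a major sixth from E4: G3 (9 semitones down).

G 3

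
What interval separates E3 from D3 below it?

M2

Descending from E3 to D3 is the same interval as ascending D3 to E3.
D to E spans two letter names (D-E), so the interval is some kind of second.
Counting semitones, D3→E3 is 2, which is the major second.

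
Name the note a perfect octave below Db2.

Db1

An octave keeps the letter name D, an octave down from D.
A perfect octave is 12 semitones; 12 semitones down from Db2 gives Db1.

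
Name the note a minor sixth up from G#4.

The sixth takes the letter from G up to E.
A minor sixth is 8 semitones; 8 semitones up from G#4 gives E5.

E5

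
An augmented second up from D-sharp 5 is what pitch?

Counting two letter names up from D lands on E.
An augmented second is 3 semitones; 3 semitones up from D#5 gives E##5.

E-double-sharp 5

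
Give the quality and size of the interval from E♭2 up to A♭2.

E to A spans four letter names (E-F-G-A), so the interval is some kind of fourth.
The perfect fourth spans 5 semitones, and Eb2 to Ab2 is exactly 5 semitones — so this is a perfect fourth.

perfect fourth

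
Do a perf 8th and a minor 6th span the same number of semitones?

No

A perfect octave spans 12 semitones; a minor sixth spans 8 semitones. They differ by 4.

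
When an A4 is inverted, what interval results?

Interval numbers invert to sum to nine: 4 + 5 = 9, so a fourth inverts to a fifth.
And augmented becomes diminished under inversion, so we get a diminished fifth.

diminished 5th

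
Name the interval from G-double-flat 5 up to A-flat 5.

augmented second

G to A spans two letter names (G-A), so the interval is some kind of second.
Gbb5 to Ab5 spans 3 semitones — one semitone wider than the major second (2) — giving an augmented second.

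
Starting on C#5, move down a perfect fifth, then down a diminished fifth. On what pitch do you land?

A perfect fifth down from C#5 is F#4.
F#4 down a diminished fifth → B#3 (6 semitones).

B#3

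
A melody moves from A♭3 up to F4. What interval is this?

A to F spans six letter names (A-B-C-D-E-F) — that makes it a sixth of some quality.
The major sixth spans 9 semitones, and Ab3 to F4 is exactly 9 semitones — so this is a major sixth.

major sixth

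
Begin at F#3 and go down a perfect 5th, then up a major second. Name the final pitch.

F#3 down a perfect fifth → B2 (7 semitones).
Up a major second from B2: C#3 (2 semitones up).

C#3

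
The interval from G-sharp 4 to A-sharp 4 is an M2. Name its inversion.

minor 7th

Inverted interval numbers add to nine, so a second pairs with a seventh (2 + 7 = 9).
The quality also flips — major becomes minor — giving a minor seventh.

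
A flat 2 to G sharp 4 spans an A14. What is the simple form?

augmented seventh

Subtracting seven from the interval number removes an octave: 14 − 7 = 7.
So an augmented fourteenth is an octave plus an augmented seventh. The quality is unchanged.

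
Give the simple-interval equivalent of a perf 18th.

Subtracting seven from the interval number removes an octave: 18 − 14 = 4.
Quality carries through unchanged, so the simple form is a perfect fourth.

perfect 4th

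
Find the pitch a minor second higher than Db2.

Ebb2

The second takes the letter from D up to E.
A minor second spans 1 semitone, so from Db2 the target pitch is Ebb2.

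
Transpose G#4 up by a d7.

The seventh takes the letter from G up to F.
A diminished seventh is 9 semitones; 9 semitones up from G#4 gives F5.

F5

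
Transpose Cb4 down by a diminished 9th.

B2

Counting two letter names plus an octave down from C lands on B.
Moving 12 semitones down from Cb4 (the size of a diminished ninth) reaches B2.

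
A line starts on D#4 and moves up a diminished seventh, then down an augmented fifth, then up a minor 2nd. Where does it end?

Gbb4

Up a diminished seventh from D#4: C5 (9 semitones up).
An augmented fifth down from C5 is Fb4.
Up a minor second from Fb4: Gbb4 (1 semitone up).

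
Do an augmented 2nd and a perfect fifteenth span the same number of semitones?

3 semitones (augmented second) vs 24 semitones (perfect fifteenth): not equal.

No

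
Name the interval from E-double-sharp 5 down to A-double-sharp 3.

perfect twelfth

Descending from E##5 to A##3 is the same interval as ascending A##3 to E##5.
A to E spans five letter names (A-B-C-D-E), plus an octave, so the interval is some kind of twelfth.
A##3 to E##5 is 19 semitones, matching the perfect twelfth exactly, so the quality is perfect.
(Equivalently, a compound perfect fifth: a perfect fifth plus an octave.)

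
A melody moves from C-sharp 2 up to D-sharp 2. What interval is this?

C to D spans two letter names (C-D) — that makes it a second of some quality.
C#2 to D#2 is 2 semitones, matching the major second exactly, so the quality is major.

M2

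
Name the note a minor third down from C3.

A2

The third takes the letter from C down to A.
Moving 3 semitones down from C3 (the size of a minor third) reaches A2.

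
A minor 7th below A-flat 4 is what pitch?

Seven letter names down from A: B.
Moving 10 semitones down from Ab4 (the size of a minor seventh) reaches Bb3.

B-flat 3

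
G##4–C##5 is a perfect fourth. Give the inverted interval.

perfect fifth

Inverted interval numbers add to nine, so a fourth pairs with a fifth (4 + 5 = 9).
And perfect stays perfect under inversion, so we get a perfect fifth.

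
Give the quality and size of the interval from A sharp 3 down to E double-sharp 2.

Descending from A#3 to E##2 is the same interval as ascending E##2 to A#3.
E to A spans four letter names (E-F-G-A), plus an octave — that makes it an eleventh of some quality.
The perfect eleventh is 17 semitones; here we have 16, one semitone narrower: diminished.
(Equivalently, a compound diminished fourth: a diminished fourth plus an octave.)

diminished eleventh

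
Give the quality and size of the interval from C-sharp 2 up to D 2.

C to D spans two letter names (C-D) — that makes it a second of some quality.
At 1 semitone, C#2→D2 falls one short of a major second: minor.

minor second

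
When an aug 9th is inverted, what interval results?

First reduce the compound augmented ninth to its simple form, an augmented second.
Interval numbers invert to sum to nine: 2 + 7 = 9, so a second inverts to a seventh.
And augmented becomes diminished under inversion, so we get a diminished seventh.

diminished seventh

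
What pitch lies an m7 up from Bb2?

The seventh takes the letter from B up to A.
Moving 10 semitones up from Bb2 (the size of a minor seventh) reaches Ab3.

Ab3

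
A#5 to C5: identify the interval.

augmented sixth

Descending from A#5 to C5 is the same interval as ascending C5 to A#5.
C to A spans six letter names (C-D-E-F-G-A), so the interval is some kind of sixth.
C5 to A#5 spans 10 semitones — one semitone wider than the major sixth (9) — giving an augmented sixth.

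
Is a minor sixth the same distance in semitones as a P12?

A minor sixth spans 8 semitones; a perfect twelfth spans 19 semitones. They differ by 11.

No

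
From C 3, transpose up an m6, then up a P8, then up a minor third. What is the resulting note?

Up a minor sixth from C3: Ab3 (8 semitones up).
Up a perfect octave from Ab3: Ab4 (12 semitones up).
Ab4 up a minor third → Cb5 (3 semitones).

C flat 5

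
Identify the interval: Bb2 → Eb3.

B to E spans four letter names (B-C-D-E): a fourth.
Bb2 to Eb3 is 5 semitones, matching the perfect fourth exactly, so the quality is perfect.

perfect fourth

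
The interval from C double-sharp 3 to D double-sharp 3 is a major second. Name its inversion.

Inverted interval numbers add to nine, so a second pairs with a seventh (2 + 7 = 9).
And major becomes minor under inversion, so we get a minor seventh.

m7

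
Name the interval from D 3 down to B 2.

minor third

Descending from D3 to B2 is the same interval as ascending B2 to D3.
B to D spans three letter names (B-C-D): a third.
A major third would be 4 semitones, but B2 to D3 is 3 — one semitone narrower, making it a minor third.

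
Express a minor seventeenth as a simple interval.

minor 3rd

Each octave removed subtracts seven from the number: 17 − 14 = 3.
That makes a minor seventeenth a compound minor third — 2 octaves plus a minor third.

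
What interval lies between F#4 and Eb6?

F to E spans seven letter names (F-G-A-B-C-D-E), plus an octave, so the interval is some kind of fourteenth.
The major fourteenth is 23 semitones; here we have 21, two semitones narrower: diminished.
(Equivalently, a compound diminished seventh: a diminished seventh plus an octave.)

diminished fourteenth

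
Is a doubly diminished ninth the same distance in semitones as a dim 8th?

A doubly diminished ninth = 11 semitones = a diminished octave; enharmonically equal.

Yes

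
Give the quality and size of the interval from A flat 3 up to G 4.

A to G spans seven letter names (A-B-C-D-E-F-G), so the interval is some kind of seventh.
Ab3 to G4 is 11 semitones, matching the major seventh exactly, so the quality is major.

M7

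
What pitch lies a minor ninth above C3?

Db4

Counting two letter names plus an octave up from C lands on D.
A minor ninth is 13 semitones; 13 semitones up from C3 gives Db4.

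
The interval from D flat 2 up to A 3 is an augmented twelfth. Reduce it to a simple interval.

Each octave removed subtracts seven from the number: 12 − 7 = 5.
Quality carries through unchanged, so the simple form is an augmented fifth.

A5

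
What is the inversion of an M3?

Interval numbers invert to sum to nine: 3 + 6 = 9, so a third inverts to a sixth.
And major becomes minor under inversion, so we get a minor sixth.

m6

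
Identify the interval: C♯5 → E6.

C to E spans three letter names (C-D-E), plus an octave — that makes it a tenth of some quality.
A major tenth would be 16 semitones, but C#5 to E6 is 15 — one semitone narrower, making it a minor tenth.
(Equivalently, a compound minor third: a minor third plus an octave.)

minor tenth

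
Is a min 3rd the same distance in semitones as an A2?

Yes

Both span 3 semitones: a minor third and an augmented second are the same chromatic distance.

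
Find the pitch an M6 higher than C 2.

Six letter names up from C: A.
Moving 9 semitones up from C2 (the size of a major sixth) reaches A2.

A 2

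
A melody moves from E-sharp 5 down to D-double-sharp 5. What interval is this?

minor 2nd

Descending from E#5 to D##5 is the same interval as ascending D##5 to E#5.
D to E spans two letter names (D-E), so the interval is some kind of second.
D##5 to E#5 is 1 semitone, a half step short of the major second (2), so this is minor.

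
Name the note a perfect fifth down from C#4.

Counting five letter names down from C lands on F.
A perfect fifth spans 7 semitones, so from C#4 the target pitch is F#3.

F#3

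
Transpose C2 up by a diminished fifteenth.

Cb4

A fifteenth keeps the letter name C, two octaves up from C.
A diminished fifteenth is 23 semitones; 23 semitones up from C2 gives Cb4.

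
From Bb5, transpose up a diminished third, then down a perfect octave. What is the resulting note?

Dbb5

A diminished third up from Bb5 is Dbb6.
A perfect octave down from Dbb6 is Dbb5.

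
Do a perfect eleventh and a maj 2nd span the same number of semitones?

A perfect eleventh spans 17 semitones; a major second spans 2 semitones. They differ by 15.

No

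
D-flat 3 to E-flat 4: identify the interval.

major 9th

D to E spans two letter names (D-E), plus an octave — that makes it a ninth of some quality.
The major ninth spans 14 semitones, and Db3 to Eb4 is exactly 14 semitones — so this is a major ninth.
(Equivalently, a compound major second: a major second plus an octave.)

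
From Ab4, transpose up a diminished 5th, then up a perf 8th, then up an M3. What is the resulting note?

Up a diminished fifth from Ab4: Ebb5 (6 semitones up).
Up a perfect octave from Ebb5: Ebb6 (12 semitones up).
Up a major third from Ebb6: Gb6 (4 semitones up).

Gb6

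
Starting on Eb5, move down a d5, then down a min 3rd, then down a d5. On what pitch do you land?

B#3

A diminished fifth down from Eb5 is A4.
A minor third down from A4 is F#4.
A diminished fifth down from F#4 is B#3.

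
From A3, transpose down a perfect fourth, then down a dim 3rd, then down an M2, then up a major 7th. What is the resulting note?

A##3

Down a perfect fourth from A3: E3 (5 semitones down).
Down a diminished third from E3: C##3 (2 semitones down).
Down a major second from C##3: B#2 (2 semitones down).
A major seventh up from B#2 is A##3.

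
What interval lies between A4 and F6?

minor 13th

A to F spans six letter names (A-B-C-D-E-F), plus an octave — that makes it a thirteenth of some quality.
A major thirteenth would be 21 semitones, but A4 to F6 is 20 — one semitone narrower, making it a minor thirteenth.
(Equivalently, a compound minor sixth: a minor sixth plus an octave.)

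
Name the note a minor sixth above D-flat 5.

B-double-flat 5

Six letter names up from D: B.
Moving 8 semitones up from Db5 (the size of a minor sixth) reaches Bbb5.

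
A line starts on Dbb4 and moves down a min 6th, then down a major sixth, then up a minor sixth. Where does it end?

Down a minor sixth from Dbb4: Fb3 (8 semitones down).
Fb3 down a major sixth → Abb2 (9 semitones).
Abb2 up a minor sixth → Fbb3 (8 semitones).

Fbb3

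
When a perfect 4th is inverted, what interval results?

perfect 5th

Inverted interval numbers add to nine, so a fourth pairs with a fifth (4 + 5 = 9).
The quality also flips — perfect stays perfect — giving a perfect fifth.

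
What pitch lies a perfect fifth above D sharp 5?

Counting five letter names up from D lands on A.
Moving 7 semitones up from D#5 (the size of a perfect fifth) reaches A#5.

A sharp 5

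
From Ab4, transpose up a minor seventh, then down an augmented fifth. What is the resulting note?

Cbb5

Up a minor seventh from Ab4: Gb5 (10 semitones up).
An augmented fifth down from Gb5 is Cbb5.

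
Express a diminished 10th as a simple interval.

Take out an octave (7 from the number): 10 − 7 = 3.
That makes a diminished tenth a compound diminished third — an octave plus a diminished third.

diminished third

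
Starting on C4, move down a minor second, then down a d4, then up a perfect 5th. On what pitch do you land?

C##4

C4 down a minor second → B3 (1 semitone).
B3 down a diminished fourth → F##3 (4 semitones).
A perfect fifth up from F##3 is C##4.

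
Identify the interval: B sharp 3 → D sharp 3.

Descending from B#3 to D#3 is the same interval as ascending D#3 to B#3.
D to B spans six letter names (D-E-F-G-A-B): a sixth.
D#3 to B#3 is 9 semitones, matching the major sixth exactly, so the quality is major.

major 6th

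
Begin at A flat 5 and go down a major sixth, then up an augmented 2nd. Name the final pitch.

D 5

Ab5 down a major sixth → Cb5 (9 semitones).
Up an augmented second from Cb5: D5 (3 semitones up).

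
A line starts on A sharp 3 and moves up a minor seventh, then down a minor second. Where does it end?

F double-sharp 4

A#3 up a minor seventh → G#4 (10 semitones).
G#4 down a minor second → F##4 (1 semitone).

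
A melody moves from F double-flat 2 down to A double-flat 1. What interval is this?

Descending from Fbb2 to Abb1 is the same interval as ascending Abb1 to Fbb2.
A to F spans six letter names (A-B-C-D-E-F) — that makes it a sixth of some quality.
Abb1 to Fbb2 is 8 semitones, a half step short of the major sixth (9), so this is minor.

minor sixth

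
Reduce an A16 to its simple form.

Subtracting seven from the interval number removes an octave: 16 − 14 = 2.
Quality carries through unchanged, so the simple form is an augmented second.

augmented second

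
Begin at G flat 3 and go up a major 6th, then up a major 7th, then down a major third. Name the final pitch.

Gb3 up a major sixth → Eb4 (9 semitones).
Eb4 up a major seventh → D5 (11 semitones).
A major third down from D5 is Bb4.

B flat 4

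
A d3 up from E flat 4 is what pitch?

The third takes the letter from E up to G.
A diminished third spans 2 semitones, so from Eb4 the target pitch is Gbb4.

G double-flat 4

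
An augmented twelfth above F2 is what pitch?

Counting five letter names plus an octave up from F lands on C.
An augmented twelfth is 20 semitones; 20 semitones up from F2 gives C#4.

C#4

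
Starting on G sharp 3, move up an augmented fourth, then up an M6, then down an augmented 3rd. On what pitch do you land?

An augmented fourth up from G#3 is C##4.
Up a major sixth from C##4: A##4 (9 semitones up).
Down an augmented third from A##4: F#4 (5 semitones down).

F sharp 4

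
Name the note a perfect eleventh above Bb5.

The eleventh's letter: B up four letter names plus an octave → E.
A perfect eleventh is 17 semitones; 17 semitones up from Bb5 gives Eb7.

Eb7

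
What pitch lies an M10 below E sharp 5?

C sharp 4

The tenth's letter: E down three letter names plus an octave → C.
A major tenth spans 16 semitones, so from E#5 the target pitch is C#4.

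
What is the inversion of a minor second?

major 7th

Interval numbers invert to sum to nine: 2 + 7 = 9, so a second inverts to a seventh.
The quality also flips — minor becomes major — giving a major seventh.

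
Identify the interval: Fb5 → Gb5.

F to G spans two letter names (F-G) — that makes it a second of some quality.
Fb5 to Gb5 is 2 semitones, matching the major second exactly, so the quality is major.

M2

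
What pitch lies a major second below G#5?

F#5

Counting two letter names down from G lands on F.
A major second spans 2 semitones, so from G#5 the target pitch is F#5.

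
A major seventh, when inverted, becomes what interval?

minor 2nd

Interval numbers invert to sum to nine: 7 + 2 = 9, so a seventh inverts to a second.
The quality also flips — major becomes minor — giving a minor second.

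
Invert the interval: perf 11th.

perfect 5th

First reduce the compound perfect eleventh to its simple form, a perfect fourth.
Inverted interval numbers add to nine, so a fourth pairs with a fifth (4 + 5 = 9).
And perfect stays perfect under inversion, so we get a perfect fifth.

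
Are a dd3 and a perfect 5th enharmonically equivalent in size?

No

A doubly diminished third spans 1 semitone; a perfect fifth spans 7 semitones. They differ by 6.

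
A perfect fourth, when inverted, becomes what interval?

Inverted interval numbers add to nine, so a fourth pairs with a fifth (4 + 5 = 9).
Quality inverts too: perfect stays perfect. That makes the inversion a perfect fifth.

perfect 5th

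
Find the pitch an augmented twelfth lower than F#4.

Counting five letter names plus an octave down from F lands on B.
An augmented twelfth is 20 semitones; 20 semitones down from F#4 gives Bb2.

Bb2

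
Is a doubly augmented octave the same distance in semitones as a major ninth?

Yes

Both span 14 semitones: a doubly augmented octave and a major ninth are the same chromatic distance.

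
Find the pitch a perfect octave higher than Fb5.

Fb6

The letter stays F (same as the start), shifted an octave up.
A perfect octave spans 12 semitones, so from Fb5 the target pitch is Fb6.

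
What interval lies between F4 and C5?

perfect fifth

F to C spans five letter names (F-G-A-B-C) — that makes it a fifth of some quality.
F4 to C5 is 7 semitones, matching the perfect fifth exactly, so the quality is perfect.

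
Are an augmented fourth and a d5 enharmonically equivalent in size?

An augmented fourth = 6 semitones = a diminished fifth; enharmonically equal.

Yes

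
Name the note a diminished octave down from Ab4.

A3

For an octave the letter name doesn't change: still A, an octave down.
Moving 11 semitones down from Ab4 (the size of a diminished octave) reaches A3.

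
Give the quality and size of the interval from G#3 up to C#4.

G to C spans four letter names (G-A-B-C): a fourth.
The perfect fourth spans 5 semitones, and G#3 to C#4 is exactly 5 semitones — so this is a perfect fourth.

perfect 4th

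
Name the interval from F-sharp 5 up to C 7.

d12

F to C spans five letter names (F-G-A-B-C), plus an octave, so the interval is some kind of twelfth.
A perfect twelfth would be 19 semitones; F#5 to C7 is 18, one semitone narrower, so the interval is diminished.
(Equivalently, a compound diminished fifth: a diminished fifth plus an octave.)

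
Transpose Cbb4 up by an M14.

Seven letters up from C (plus an octave) reaches B.
A major fourteenth is 23 semitones; 23 semitones up from Cbb4 gives Bbb5.

Bbb5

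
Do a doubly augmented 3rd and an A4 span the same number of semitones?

A doubly augmented third spans 6 semitones, and an augmented fourth also spans 6 semitones — they're enharmonic.

Yes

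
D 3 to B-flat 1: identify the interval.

major tenth

Descending from D3 to Bb1 is the same interval as ascending Bb1 to D3.
B to D spans three letter names (B-C-D), plus an octave: a tenth.
Counting semitones, Bb1→D3 is 16, which is the major tenth.
(Equivalently, a compound major third: a major third plus an octave.)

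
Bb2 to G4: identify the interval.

B to G spans six letter names (B-C-D-E-F-G), plus an octave, so the interval is some kind of thirteenth.
The major thirteenth spans 21 semitones, and Bb2 to G4 is exactly 21 semitones — so this is a major thirteenth.
(Equivalently, a compound major sixth: a major sixth plus an octave.)

major 13th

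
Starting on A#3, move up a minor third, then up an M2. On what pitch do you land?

Up a minor third from A#3: C#4 (3 semitones up).
C#4 up a major second → D#4 (2 semitones).

D#4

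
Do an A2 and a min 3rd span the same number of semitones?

Both span 3 semitones: an augmented second and a minor third are the same chromatic distance.

Yes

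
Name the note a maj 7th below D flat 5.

Counting seven letter names down from D lands on E.
Moving 11 semitones down from Db5 (the size of a major seventh) reaches Ebb4.

E double-flat 4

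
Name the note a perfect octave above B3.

For an octave the letter name doesn't change: still B, an octave up.
Moving 12 semitones up from B3 (the size of a perfect octave) reaches B4.

B4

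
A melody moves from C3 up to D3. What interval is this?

C to D spans two letter names (C-D): a second.
C3 to D3 is 2 semitones, matching the major second exactly, so the quality is major.

M2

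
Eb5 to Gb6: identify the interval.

minor tenth

E to G spans three letter names (E-F-G), plus an octave — that makes it a tenth of some quality.
A major tenth would be 16 semitones, but Eb5 to Gb6 is 15 — one semitone narrower, making it a minor tenth.
(Equivalently, a compound minor third: a minor third plus an octave.)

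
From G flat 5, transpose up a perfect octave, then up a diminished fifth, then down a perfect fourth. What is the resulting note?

A double-flat 6

A perfect octave up from Gb5 is Gb6.
A diminished fifth up from Gb6 is Dbb7.
A perfect fourth down from Dbb7 is Abb6.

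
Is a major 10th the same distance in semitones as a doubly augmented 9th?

A major tenth = 16 semitones = a doubly augmented ninth; enharmonically equal.

Yes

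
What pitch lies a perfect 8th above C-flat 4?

An octave keeps the letter name C, an octave up from C.
Moving 12 semitones up from Cb4 (the size of a perfect octave) reaches Cb5.

C-flat 5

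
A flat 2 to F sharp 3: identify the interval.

A to F spans six letter names (A-B-C-D-E-F): a sixth.
Ab2 to F#3 spans 10 semitones — one semitone wider than the major sixth (9) — giving an augmented sixth.

augmented 6th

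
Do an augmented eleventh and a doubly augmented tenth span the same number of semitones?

Both span 18 semitones: an augmented eleventh and a doubly augmented tenth are the same chromatic distance.

Yes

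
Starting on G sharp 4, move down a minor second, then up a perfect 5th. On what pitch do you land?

C double-sharp 5

A minor second down from G#4 is F##4.
A perfect fifth up from F##4 is C##5.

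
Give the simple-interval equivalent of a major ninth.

major second

Subtracting seven from the interval number removes an octave: 9 − 7 = 2.
Quality carries through unchanged, so the simple form is a major second.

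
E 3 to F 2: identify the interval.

major seventh

Descending from E3 to F2 is the same interval as ascending F2 to E3.
F to E spans seven letter names (F-G-A-B-C-D-E) — that makes it a seventh of some quality.
The major seventh spans 11 semitones, and F2 to E3 is exactly 11 semitones — so this is a major seventh.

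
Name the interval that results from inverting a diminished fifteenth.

First reduce the compound diminished fifteenth to its simple form, a diminished octave.
Inverted interval numbers add to nine, so an octave pairs with a unison (8 + 1 = 9).
And diminished becomes augmented under inversion, so we get an augmented unison.

augmented 1st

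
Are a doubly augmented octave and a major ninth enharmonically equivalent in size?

Yes

A doubly augmented octave = 14 semitones = a major ninth; enharmonically equal.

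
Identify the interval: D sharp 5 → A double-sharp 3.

diminished eleventh

Descending from D#5 to A##3 is the same interval as ascending A##3 to D#5.
A to D spans four letter names (A-B-C-D), plus an octave — that makes it an eleventh of some quality.
A perfect eleventh would be 17 semitones; A##3 to D#5 is 16, one semitone narrower, so the interval is diminished.
(Equivalently, a compound diminished fourth: a diminished fourth plus an octave.)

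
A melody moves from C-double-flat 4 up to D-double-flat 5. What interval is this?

C to D spans two letter names (C-D), plus an octave, so the interval is some kind of ninth.
Cbb4 to Dbb5 is 14 semitones, matching the major ninth exactly, so the quality is major.
(Equivalently, a compound major second: a major second plus an octave.)

major ninth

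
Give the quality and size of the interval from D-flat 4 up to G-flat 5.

D to G spans four letter names (D-E-F-G), plus an octave — that makes it an eleventh of some quality.
Counting semitones, Db4→Gb5 is 17, which is the perfect eleventh.
(Equivalently, a compound perfect fourth: a perfect fourth plus an octave.)

P11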